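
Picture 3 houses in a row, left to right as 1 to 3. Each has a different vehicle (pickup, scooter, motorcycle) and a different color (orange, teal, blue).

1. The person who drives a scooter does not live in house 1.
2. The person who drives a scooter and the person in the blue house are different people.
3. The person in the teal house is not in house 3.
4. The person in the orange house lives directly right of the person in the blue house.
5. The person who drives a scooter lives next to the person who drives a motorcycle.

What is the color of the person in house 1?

teal

House 3's color must be orange (nothing else left).
By clue 4, the person in the blue house is in house 2.
House 1 color: only teal fits.
By clue 2, the person who drives a scooter is in house 3.
By clue 5, the person who drives a motorcycle is in house 2.
House 1 vehicle: only pickup fits.
So: house 1 = pickup/teal, house 2 = motorcycle/blue, house 3 = scooter/orange.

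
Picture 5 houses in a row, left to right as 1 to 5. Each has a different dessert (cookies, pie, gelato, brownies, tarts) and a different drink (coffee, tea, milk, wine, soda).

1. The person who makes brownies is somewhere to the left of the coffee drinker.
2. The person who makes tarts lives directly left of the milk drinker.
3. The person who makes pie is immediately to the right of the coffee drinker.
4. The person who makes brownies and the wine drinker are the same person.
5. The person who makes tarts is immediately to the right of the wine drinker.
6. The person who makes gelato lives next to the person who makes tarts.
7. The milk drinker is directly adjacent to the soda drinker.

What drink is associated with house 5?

tea

The person who makes brownies is narrowed to house 1 or 2 or 3; consider each.
Placing it in house 2 and house 3 leads to a contradiction, so it's in house 1.
Clue 4 places the wine drinker in house 1.
By clue 5, the person who makes tarts is in house 2.
Clue 2 places the milk drinker in house 3.
So house 3 gets gelato for dessert.
The only drink still possible for house 5 is tea.
Clue 3: the person who makes pie is in house 5.
Clue 3 places the coffee drinker in house 4.
So house 4 gets cookies for dessert.
The only drink still possible for house 2 is soda.
So: house 1 = brownies/wine, house 2 = tarts/soda, house 3 = gelato/milk, house 4 = cookies/coffee, house 5 = pie/tea.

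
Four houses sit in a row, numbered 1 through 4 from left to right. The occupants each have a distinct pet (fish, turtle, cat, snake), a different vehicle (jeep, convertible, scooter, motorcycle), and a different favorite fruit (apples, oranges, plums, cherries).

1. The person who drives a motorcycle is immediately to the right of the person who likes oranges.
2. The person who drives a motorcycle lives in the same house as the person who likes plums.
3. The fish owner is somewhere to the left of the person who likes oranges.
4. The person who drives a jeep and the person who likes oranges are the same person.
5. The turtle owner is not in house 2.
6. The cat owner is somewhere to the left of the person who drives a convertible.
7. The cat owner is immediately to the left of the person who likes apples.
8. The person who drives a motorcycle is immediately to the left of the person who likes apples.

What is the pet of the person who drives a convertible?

turtle

So house 1 gets scooter for vehicle.
House 4's vehicle must be convertible (nothing else left).
House 1's favorite fruit must be cherries (nothing else left).
The person who drives a motorcycle is in house 3 (clue 1).
From clue 1, the person who likes oranges must be in house 2.
By clue 2, the person who likes plums is in house 3.
Clue 3 places the fish owner in house 1.
Clue 4 places the person who drives a jeep in house 2.
From clue 8, the person who likes apples must be in house 4.
Clue 7: the cat owner is in house 3.
House 2's pet must be snake (nothing else left).
The only pet still possible for house 4 is turtle.
So: house 1 = fish/scooter/cherries, house 2 = snake/jeep/oranges, house 3 = cat/motorcycle/plums, house 4 = turtle/convertible/apples.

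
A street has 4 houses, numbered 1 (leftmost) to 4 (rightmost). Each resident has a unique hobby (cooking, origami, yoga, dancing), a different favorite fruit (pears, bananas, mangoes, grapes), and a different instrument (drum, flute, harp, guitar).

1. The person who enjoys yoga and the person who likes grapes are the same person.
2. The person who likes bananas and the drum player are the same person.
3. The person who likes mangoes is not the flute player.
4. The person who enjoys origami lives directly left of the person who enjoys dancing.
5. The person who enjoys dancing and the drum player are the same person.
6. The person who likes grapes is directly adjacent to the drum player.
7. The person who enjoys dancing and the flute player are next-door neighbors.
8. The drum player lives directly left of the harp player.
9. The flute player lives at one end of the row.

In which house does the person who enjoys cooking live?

4

The person who enjoys dancing is narrowed to house 2 or 3; consider each.
Placing it in house 3 leads to a contradiction, so it's in house 2.
By clue 4, the person who enjoys origami is in house 1.
By clue 5, the drum player is in house 2.
Clue 7 places the flute player in house 1.
By clue 8, the harp player is in house 3.
That leaves guitar as the instrument for house 4.
Clue 1 places the person who enjoys yoga in house 3.
By clue 1, the person who likes grapes is in house 3.
Clue 2: the person who likes bananas is in house 2.
The only hobby still possible for house 4 is cooking.
House 1 favorite fruit: only pears fits.
The only favorite fruit still possible for house 4 is mangoes.
So: house 1 = origami/pears/flute, house 2 = dancing/bananas/drum, house 3 = yoga/grapes/harp, house 4 = cooking/mangoes/guitar.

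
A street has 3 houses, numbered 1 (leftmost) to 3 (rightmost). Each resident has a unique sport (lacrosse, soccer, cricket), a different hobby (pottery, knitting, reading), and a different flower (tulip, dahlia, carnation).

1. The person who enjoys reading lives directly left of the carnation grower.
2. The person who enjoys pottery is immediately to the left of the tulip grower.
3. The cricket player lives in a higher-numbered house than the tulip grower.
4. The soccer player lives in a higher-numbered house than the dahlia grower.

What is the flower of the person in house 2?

tulip

By clue 3, the cricket player is in house 3.
Clue 3 places the tulip grower in house 2.
House 1 sport: only lacrosse fits.
The only sport still possible for house 2 is soccer.
The only hobby still possible for house 3 is knitting.
House 1 flower: only dahlia fits.
The only flower still possible for house 3 is carnation.
By clue 1, the person who enjoys reading is in house 2.
Clue 2 places the person who enjoys pottery in house 1.
So: house 1 = lacrosse/pottery/dahlia, house 2 = soccer/reading/tulip, house 3 = cricket/knitting/carnation.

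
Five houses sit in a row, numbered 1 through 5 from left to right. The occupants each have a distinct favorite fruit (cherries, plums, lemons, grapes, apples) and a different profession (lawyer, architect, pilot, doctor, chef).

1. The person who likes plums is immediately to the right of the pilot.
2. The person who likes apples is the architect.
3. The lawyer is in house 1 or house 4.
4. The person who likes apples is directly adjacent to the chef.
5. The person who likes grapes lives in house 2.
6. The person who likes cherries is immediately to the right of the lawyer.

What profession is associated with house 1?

architect

From clue 5, the person who likes grapes must be in house 2.
Clue 6 places the lawyer in house 4.
House 5's favorite fruit must be cherries (nothing else left).
From clue 4, the chef must be in house 2.
That leaves doctor as the profession for house 5.
From clue 1, the person who likes plums must be in house 4.
So house 1 gets architect for profession.
So house 3 gets pilot for profession.
The person who likes apples is in house 1 (clue 2).
That leaves lemons as the favorite fruit for house 3.
So: house 1 = apples/architect, house 2 = grapes/chef, house 3 = lemons/pilot, house 4 = plums/lawyer, house 5 = cherries/doctor.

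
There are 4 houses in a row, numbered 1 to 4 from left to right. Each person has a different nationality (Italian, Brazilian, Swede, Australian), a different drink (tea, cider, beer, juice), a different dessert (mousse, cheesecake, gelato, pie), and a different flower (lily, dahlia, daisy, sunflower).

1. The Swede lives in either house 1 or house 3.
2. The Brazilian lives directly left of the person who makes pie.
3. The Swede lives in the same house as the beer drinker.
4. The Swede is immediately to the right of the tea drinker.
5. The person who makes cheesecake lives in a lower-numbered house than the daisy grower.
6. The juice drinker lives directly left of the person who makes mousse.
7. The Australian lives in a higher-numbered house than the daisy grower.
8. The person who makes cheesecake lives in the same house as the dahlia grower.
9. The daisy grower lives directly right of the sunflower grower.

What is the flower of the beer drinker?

By clue 4, the Swede is in house 3.
From clue 4, the tea drinker must be in house 2.
House 4 nationality: only Australian fits.
The only drink still possible for house 4 is cider.
The only flower still possible for house 4 is lily.
Clue 3 places the beer drinker in house 3.
So house 1 gets juice for drink.
The only flower still possible for house 3 is daisy.
By clue 6, the person who makes mousse is in house 2.
By clue 9, the sunflower grower is in house 2.
That leaves cheesecake as the dessert for house 1.
The only dessert still possible for house 3 is pie.
So house 4 gets gelato for dessert.
So house 1 gets dahlia for flower.
Clue 2 places the Brazilian in house 2.
House 1 nationality: only Italian fits.
So: house 1 = Italian/juice/cheesecake/dahlia, house 2 = Brazilian/tea/mousse/sunflower, house 3 = Swede/beer/pie/daisy, house 4 = Australian/cider/gelato/lily.

daisy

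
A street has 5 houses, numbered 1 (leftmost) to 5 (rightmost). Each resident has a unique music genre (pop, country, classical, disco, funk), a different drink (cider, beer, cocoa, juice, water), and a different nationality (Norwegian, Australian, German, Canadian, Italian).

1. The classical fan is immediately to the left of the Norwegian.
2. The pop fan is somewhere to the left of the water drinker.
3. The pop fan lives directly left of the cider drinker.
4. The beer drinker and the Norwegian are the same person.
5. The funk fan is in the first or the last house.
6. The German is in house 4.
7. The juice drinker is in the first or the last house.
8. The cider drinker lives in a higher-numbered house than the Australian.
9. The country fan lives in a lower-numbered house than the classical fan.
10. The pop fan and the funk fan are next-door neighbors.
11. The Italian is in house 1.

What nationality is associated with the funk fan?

Italian

Clue 6 places the German in house 4.
From clue 11, the Italian must be in house 1.
That leaves cocoa as the drink for house 2.
House 4 drink: only water fits.
Clue 2: the pop fan is in house 2.
The cider drinker is in house 3 (clue 3).
Clue 8: the Australian is in house 2.
From clue 10, the funk fan must be in house 1.
House 4 music genre: only classical fits.
House 5 music genre: only disco fits.
House 1 drink: only juice fits.
House 5 drink: only beer fits.
By clue 1, the Norwegian is in house 5.
That leaves country as the music genre for house 3.
So house 3 gets Canadian for nationality.
So: house 1 = funk/juice/Italian, house 2 = pop/cocoa/Australian, house 3 = country/cider/Canadian, house 4 = classical/water/German, house 5 = disco/beer/Norwegian.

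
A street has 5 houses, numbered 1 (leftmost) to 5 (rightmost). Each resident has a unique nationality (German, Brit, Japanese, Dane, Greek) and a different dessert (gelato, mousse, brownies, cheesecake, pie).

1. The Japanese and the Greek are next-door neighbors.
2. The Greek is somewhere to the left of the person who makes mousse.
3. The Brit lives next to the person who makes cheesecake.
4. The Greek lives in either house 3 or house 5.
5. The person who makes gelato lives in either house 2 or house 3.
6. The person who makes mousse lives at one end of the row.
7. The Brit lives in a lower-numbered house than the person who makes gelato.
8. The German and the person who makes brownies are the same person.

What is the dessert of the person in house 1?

pie

From clue 4, the Greek must be in house 3.
Clue 6 places the person who makes mousse in house 5.
House 5 nationality: only Dane fits.
The Brit is narrowed to house 1 or 2; consider each.
Placing it in house 2 leads to a contradiction, so it's in house 1.
By clue 3, the person who makes cheesecake is in house 2.
The German is in house 4 (clue 8).
The person who makes brownies is in house 4 (clue 8).
That leaves Japanese as the nationality for house 2.
The only dessert still possible for house 1 is pie.
House 3's dessert must be gelato (nothing else left).
So: house 1 = Brit/pie, house 2 = Japanese/cheesecake, house 3 = Greek/gelato, house 4 = German/brownies, house 5 = Dane/mousse.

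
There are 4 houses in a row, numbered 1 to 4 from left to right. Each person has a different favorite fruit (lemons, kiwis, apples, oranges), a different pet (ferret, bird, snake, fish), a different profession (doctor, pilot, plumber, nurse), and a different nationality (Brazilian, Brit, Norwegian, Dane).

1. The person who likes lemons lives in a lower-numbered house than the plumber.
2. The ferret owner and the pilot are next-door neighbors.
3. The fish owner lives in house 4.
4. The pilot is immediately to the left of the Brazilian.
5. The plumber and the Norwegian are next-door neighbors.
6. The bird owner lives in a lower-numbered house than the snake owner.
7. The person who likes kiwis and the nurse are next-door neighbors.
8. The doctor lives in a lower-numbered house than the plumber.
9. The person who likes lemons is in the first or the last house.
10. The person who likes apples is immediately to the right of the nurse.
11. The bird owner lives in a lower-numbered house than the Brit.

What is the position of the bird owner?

Clue 3: the fish owner is in house 4.
By clue 9, the person who likes lemons is in house 1.
House 4 profession: only plumber fits.
The Norwegian is in house 3 (clue 5).
The only nationality still possible for house 1 is Dane.
Clue 2 places the ferret owner in house 2.
That leaves bird as the pet for house 1.
That leaves snake as the pet for house 3.
The pilot is narrowed to house 1 or 3; consider each.
Placing it in house 3 leads to a contradiction, so it's in house 1.
From clue 4, the Brazilian must be in house 2.
The only nationality still possible for house 4 is Brit.
The person who likes apples is narrowed to house 3 or 4; consider each.
Placing it in house 3 leads to a contradiction, so it's in house 4.
Clue 10 places the nurse in house 3.
House 2's profession must be doctor (nothing else left).
Clue 7 places the person who likes kiwis in house 2.
That leaves oranges as the favorite fruit for house 3.
So: house 1 = lemons/bird/pilot/Dane, house 2 = kiwis/ferret/doctor/Brazilian, house 3 = oranges/snake/nurse/Norwegian, house 4 = apples/fish/plumber/Brit.

1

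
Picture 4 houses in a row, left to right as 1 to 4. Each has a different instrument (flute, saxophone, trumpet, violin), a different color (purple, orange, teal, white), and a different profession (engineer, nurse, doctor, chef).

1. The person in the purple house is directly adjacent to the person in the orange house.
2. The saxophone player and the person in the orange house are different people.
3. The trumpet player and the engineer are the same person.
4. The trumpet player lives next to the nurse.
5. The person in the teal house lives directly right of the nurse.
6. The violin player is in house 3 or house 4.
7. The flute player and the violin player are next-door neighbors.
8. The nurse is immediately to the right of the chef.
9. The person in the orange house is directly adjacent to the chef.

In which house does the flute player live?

The violin player is narrowed to house 3 or 4; consider each.
Placing it in house 4 leads to a contradiction, so it's in house 3.
The flute player is narrowed to house 2 or 4; consider each.
Placing it in house 4 leads to a contradiction, so it's in house 2.
The saxophone player is narrowed to house 1 or 4; consider each.
Placing it in house 4 leads to a contradiction, so it's in house 1.
House 4 instrument: only trumpet fits.
Clue 3 places the engineer in house 4.
Clue 4 places the nurse in house 3.
From clue 5, the person in the teal house must be in house 4.
Clue 8: the chef is in house 2.
From clue 9, the person in the orange house must be in house 3.
The only profession still possible for house 1 is doctor.
From clue 1, the person in the purple house must be in house 2.
House 1's color must be white (nothing else left).
So: house 1 = saxophone/white/doctor, house 2 = flute/purple/chef, house 3 = violin/orange/nurse, house 4 = trumpet/teal/engineer.

2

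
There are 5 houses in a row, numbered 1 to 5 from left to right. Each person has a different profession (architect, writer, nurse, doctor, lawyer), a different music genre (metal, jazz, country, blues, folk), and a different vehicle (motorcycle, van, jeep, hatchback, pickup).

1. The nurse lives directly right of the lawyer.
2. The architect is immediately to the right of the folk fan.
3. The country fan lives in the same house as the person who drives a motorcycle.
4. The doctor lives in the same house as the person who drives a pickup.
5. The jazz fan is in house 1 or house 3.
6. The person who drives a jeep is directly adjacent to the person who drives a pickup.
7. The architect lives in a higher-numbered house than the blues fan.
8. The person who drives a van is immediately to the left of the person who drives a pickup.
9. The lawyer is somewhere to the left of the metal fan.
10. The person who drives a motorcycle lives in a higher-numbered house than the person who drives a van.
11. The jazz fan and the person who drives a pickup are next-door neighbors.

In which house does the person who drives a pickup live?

The doctor is narrowed to house 2 or 4; consider each.
Placing it in house 4 leads to a contradiction, so it's in house 2.
Clue 4 places the person who drives a pickup in house 2.
Clue 8: the person who drives a van is in house 1.
House 3 vehicle: only jeep fits.
So house 1 gets writer for profession.
The lawyer is narrowed to house 3 or 4; consider each.
Placing it in house 3 leads to a contradiction, so it's in house 4.
Clue 1: the nurse is in house 5.
Clue 9 places the metal fan in house 5.
House 3 profession: only architect fits.
That leaves country as the music genre for house 4.
Clue 2 places the folk fan in house 2.
From clue 3, the person who drives a motorcycle must be in house 4.
The only music genre still possible for house 3 is jazz.
The only vehicle still possible for house 5 is hatchback.
House 1's music genre must be blues (nothing else left).
So: house 1 = writer/blues/van, house 2 = doctor/folk/pickup, house 3 = architect/jazz/jeep, house 4 = lawyer/country/motorcycle, house 5 = nurse/metal/hatchback.

2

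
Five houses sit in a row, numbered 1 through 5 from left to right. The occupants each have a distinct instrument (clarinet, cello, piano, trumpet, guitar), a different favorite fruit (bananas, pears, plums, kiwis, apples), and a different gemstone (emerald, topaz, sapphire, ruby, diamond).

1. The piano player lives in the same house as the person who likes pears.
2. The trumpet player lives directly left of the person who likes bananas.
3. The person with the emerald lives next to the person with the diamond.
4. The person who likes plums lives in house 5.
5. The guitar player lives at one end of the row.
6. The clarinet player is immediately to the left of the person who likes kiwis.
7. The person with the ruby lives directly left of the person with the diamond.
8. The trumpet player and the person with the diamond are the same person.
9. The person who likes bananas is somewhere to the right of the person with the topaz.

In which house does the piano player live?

The person who likes plums is in house 5 (clue 4).
House 5's gemstone must be sapphire (nothing else left).
So house 4 gets emerald for gemstone.
By clue 3, the person with the diamond is in house 3.
From clue 7, the person with the ruby must be in house 2.
Clue 8: the trumpet player is in house 3.
The only gemstone still possible for house 1 is topaz.
Clue 2 places the person who likes bananas in house 4.
House 4 instrument: only cello fits.
The only instrument still possible for house 5 is guitar.
The clarinet player is narrowed to house 1 or 2; consider each.
Placing it in house 1 leads to a contradiction, so it's in house 2.
The person who likes kiwis is in house 3 (clue 6).
That leaves piano as the instrument for house 1.
Clue 1: the person who likes pears is in house 1.
The only favorite fruit still possible for house 2 is apples.
So: house 1 = piano/pears/topaz, house 2 = clarinet/apples/ruby, house 3 = trumpet/kiwis/diamond, house 4 = cello/bananas/emerald, house 5 = guitar/plums/sapphire.

1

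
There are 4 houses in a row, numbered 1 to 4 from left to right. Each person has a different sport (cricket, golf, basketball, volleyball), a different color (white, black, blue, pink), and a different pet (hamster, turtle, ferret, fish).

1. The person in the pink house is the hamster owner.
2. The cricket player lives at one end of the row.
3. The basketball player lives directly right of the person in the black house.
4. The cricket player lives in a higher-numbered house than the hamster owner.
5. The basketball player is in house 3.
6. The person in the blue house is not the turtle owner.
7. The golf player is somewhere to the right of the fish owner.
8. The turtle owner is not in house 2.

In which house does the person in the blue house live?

1

From clue 4, the cricket player must be in house 4.
Clue 5 places the basketball player in house 3.
The only sport still possible for house 1 is volleyball.
House 2's sport must be golf (nothing else left).
By clue 3, the person in the black house is in house 2.
By clue 7, the fish owner is in house 1.
From clue 1, the person in the pink house must be in house 3.
From clue 1, the hamster owner must be in house 3.
House 2 pet: only ferret fits.
That leaves turtle as the pet for house 4.
Clue 6: the person in the blue house is in house 1.
So house 4 gets white for color.
So: house 1 = volleyball/blue/fish, house 2 = golf/black/ferret, house 3 = basketball/pink/hamster, house 4 = cricket/white/turtle.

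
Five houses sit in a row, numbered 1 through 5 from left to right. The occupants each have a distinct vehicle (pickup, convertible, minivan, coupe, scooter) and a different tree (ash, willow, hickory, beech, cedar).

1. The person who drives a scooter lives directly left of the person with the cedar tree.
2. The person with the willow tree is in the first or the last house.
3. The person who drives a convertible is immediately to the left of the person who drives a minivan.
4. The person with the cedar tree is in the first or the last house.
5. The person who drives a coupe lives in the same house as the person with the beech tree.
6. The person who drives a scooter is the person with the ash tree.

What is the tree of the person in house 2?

hickory

Clue 4 places the person with the cedar tree in house 5.
From clue 1, the person who drives a scooter must be in house 4.
From clue 6, the person with the ash tree must be in house 4.
The only tree still possible for house 1 is willow.
That leaves pickup as the vehicle for house 5.
The only vehicle still possible for house 1 is convertible.
Clue 3: the person who drives a minivan is in house 2.
So house 3 gets coupe for vehicle.
The person with the beech tree is in house 3 (clue 5).
So house 2 gets hickory for tree.
So: house 1 = convertible/willow, house 2 = minivan/hickory, house 3 = coupe/beech, house 4 = scooter/ash, house 5 = pickup/cedar.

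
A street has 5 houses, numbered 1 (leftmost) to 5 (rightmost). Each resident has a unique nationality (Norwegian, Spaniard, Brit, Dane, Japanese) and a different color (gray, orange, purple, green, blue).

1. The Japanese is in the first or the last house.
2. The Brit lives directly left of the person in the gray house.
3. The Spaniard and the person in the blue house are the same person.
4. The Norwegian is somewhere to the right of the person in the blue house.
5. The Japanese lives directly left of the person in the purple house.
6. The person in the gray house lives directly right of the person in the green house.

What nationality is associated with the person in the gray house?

Norwegian

The Japanese is in house 1 (clue 5).
By clue 5, the person in the purple house is in house 2.
The only color still possible for house 1 is orange.
House 5 color: only gray fits.
The Brit is in house 4 (clue 2).
The person in the green house is in house 4 (clue 6).
The only nationality still possible for house 2 is Dane.
The only nationality still possible for house 3 is Spaniard.
That leaves Norwegian as the nationality for house 5.
That leaves blue as the color for house 3.
So: house 1 = Japanese/orange, house 2 = Dane/purple, house 3 = Spaniard/blue, house 4 = Brit/green, house 5 = Norwegian/gray.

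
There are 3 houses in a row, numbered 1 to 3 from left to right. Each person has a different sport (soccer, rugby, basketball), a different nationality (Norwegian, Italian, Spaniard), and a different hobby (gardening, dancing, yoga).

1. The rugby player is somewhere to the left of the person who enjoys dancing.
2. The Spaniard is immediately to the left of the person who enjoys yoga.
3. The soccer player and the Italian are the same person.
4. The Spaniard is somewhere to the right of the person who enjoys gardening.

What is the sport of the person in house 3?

soccer

By clue 4, the Spaniard is in house 2.
Clue 4 places the person who enjoys gardening in house 1.
By clue 2, the person who enjoys yoga is in house 3.
House 2 hobby: only dancing fits.
Clue 1 places the rugby player in house 1.
The only sport still possible for house 2 is basketball.
So house 3 gets soccer for sport.
Clue 3 places the Italian in house 3.
House 1's nationality must be Norwegian (nothing else left).
So: house 1 = rugby/Norwegian/gardening, house 2 = basketball/Spaniard/dancing, house 3 = soccer/Italian/yoga.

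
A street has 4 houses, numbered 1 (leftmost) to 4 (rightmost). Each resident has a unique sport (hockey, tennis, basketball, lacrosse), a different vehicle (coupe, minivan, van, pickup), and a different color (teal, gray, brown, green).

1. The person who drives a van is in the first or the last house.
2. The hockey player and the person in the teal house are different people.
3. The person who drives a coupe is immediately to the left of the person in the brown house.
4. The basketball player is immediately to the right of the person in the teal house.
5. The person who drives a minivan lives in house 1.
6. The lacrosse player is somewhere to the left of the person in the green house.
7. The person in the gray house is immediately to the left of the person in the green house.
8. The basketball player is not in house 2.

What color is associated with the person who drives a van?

Clue 5 places the person who drives a minivan in house 1.
House 4 vehicle: only van fits.
House 1's color must be gray (nothing else left).
The person in the green house is in house 2 (clue 7).
House 4's color must be brown (nothing else left).
By clue 3, the person who drives a coupe is in house 3.
Clue 4 places the basketball player in house 4.
The lacrosse player is in house 1 (clue 6).
The only sport still possible for house 3 is tennis.
That leaves pickup as the vehicle for house 2.
So house 3 gets teal for color.
House 2's sport must be hockey (nothing else left).
So: house 1 = lacrosse/minivan/gray, house 2 = hockey/pickup/green, house 3 = tennis/coupe/teal, house 4 = basketball/van/brown.

brown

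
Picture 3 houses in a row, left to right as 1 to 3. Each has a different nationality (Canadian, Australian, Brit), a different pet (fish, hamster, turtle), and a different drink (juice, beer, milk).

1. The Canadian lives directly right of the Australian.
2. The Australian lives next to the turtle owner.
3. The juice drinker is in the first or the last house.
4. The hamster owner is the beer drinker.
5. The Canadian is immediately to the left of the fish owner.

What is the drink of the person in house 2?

The Canadian is in house 2 (clue 5).
Clue 5 places the fish owner in house 3.
That leaves Australian as the nationality for house 1.
House 3 nationality: only Brit fits.
By clue 2, the turtle owner is in house 2.
So house 1 gets hamster for pet.
By clue 4, the beer drinker is in house 1.
House 2's drink must be milk (nothing else left).
The only drink still possible for house 3 is juice.
So: house 1 = Australian/hamster/beer, house 2 = Canadian/turtle/milk, house 3 = Brit/fish/juice.

milk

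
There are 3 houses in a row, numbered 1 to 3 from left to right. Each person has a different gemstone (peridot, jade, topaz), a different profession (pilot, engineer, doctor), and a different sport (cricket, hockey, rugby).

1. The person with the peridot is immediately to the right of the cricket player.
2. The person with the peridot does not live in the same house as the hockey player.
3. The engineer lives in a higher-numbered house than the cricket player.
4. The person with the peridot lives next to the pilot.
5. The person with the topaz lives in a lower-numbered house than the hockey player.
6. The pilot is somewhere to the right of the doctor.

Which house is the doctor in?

So house 1 gets doctor for profession.
The person with the peridot is narrowed to house 2 or 3; consider each.
Placing it in house 3 leads to a contradiction, so it's in house 2.
By clue 1, the cricket player is in house 1.
Clue 2 places the hockey player in house 3.
Clue 4 places the pilot in house 3.
So house 1 gets topaz for gemstone.
House 3's gemstone must be jade (nothing else left).
That leaves engineer as the profession for house 2.
House 2 sport: only rugby fits.
So: house 1 = topaz/doctor/cricket, house 2 = peridot/engineer/rugby, house 3 = jade/pilot/hockey.

1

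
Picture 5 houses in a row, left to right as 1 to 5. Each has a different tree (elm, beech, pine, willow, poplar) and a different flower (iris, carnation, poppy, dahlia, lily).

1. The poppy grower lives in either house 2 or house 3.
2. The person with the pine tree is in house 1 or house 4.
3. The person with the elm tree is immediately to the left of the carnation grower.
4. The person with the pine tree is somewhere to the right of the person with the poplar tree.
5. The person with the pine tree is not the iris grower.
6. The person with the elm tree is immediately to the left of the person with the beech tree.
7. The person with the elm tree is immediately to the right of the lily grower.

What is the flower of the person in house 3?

Clue 4 places the person with the pine tree in house 4.
By clue 6, the person with the elm tree is in house 2.
From clue 6, the person with the beech tree must be in house 3.
Clue 7: the lily grower is in house 1.
House 1 tree: only poplar fits.
House 5's tree must be willow (nothing else left).
Clue 3 places the carnation grower in house 3.
House 2 flower: only poppy fits.
That leaves dahlia as the flower for house 4.
The only flower still possible for house 5 is iris.
So: house 1 = poplar/lily, house 2 = elm/poppy, house 3 = beech/carnation, house 4 = pine/dahlia, house 5 = willow/iris.

carnation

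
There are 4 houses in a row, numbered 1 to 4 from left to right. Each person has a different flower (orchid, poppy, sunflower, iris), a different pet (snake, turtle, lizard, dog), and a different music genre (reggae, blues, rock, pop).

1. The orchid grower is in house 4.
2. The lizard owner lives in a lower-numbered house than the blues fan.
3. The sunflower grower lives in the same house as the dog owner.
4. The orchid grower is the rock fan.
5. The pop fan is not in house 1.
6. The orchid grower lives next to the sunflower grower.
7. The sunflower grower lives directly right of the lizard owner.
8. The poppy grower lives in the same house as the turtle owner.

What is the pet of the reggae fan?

By clue 1, the orchid grower is in house 4.
Clue 4: the rock fan is in house 4.
Clue 6 places the sunflower grower in house 3.
The lizard owner is in house 2 (clue 7).
So house 1 gets reggae for music genre.
Clue 2 places the blues fan in house 3.
From clue 3, the dog owner must be in house 3.
Clue 8: the poppy grower is in house 1.
From clue 8, the turtle owner must be in house 1.
So house 2 gets iris for flower.
That leaves snake as the pet for house 4.
The only music genre still possible for house 2 is pop.
So: house 1 = poppy/turtle/reggae, house 2 = iris/lizard/pop, house 3 = sunflower/dog/blues, house 4 = orchid/snake/rock.

turtle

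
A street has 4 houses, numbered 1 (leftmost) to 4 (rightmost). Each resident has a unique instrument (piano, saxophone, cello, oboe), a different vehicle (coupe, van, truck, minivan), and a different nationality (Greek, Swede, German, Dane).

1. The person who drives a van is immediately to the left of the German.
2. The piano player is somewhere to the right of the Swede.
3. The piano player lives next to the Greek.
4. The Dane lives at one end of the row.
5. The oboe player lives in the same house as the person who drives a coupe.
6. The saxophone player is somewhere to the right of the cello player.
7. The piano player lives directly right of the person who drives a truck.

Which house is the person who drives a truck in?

3

The Dane is narrowed to house 1 or 4; consider each.
Placing it in house 1 leads to a contradiction, so it's in house 4.
The person who drives a van is narrowed to house 1 or 2; consider each.
Placing it in house 2 leads to a contradiction, so it's in house 1.
The German is in house 2 (clue 1).
From clue 7, the piano player must be in house 4.
By clue 7, the person who drives a truck is in house 3.
So house 1 gets cello for instrument.
Clue 3 places the Greek in house 3.
From clue 5, the oboe player must be in house 2.
From clue 5, the person who drives a coupe must be in house 2.
House 3 instrument: only saxophone fits.
So house 4 gets minivan for vehicle.
That leaves Swede as the nationality for house 1.
So: house 1 = cello/van/Swede, house 2 = oboe/coupe/German, house 3 = saxophone/truck/Greek, house 4 = piano/minivan/Dane.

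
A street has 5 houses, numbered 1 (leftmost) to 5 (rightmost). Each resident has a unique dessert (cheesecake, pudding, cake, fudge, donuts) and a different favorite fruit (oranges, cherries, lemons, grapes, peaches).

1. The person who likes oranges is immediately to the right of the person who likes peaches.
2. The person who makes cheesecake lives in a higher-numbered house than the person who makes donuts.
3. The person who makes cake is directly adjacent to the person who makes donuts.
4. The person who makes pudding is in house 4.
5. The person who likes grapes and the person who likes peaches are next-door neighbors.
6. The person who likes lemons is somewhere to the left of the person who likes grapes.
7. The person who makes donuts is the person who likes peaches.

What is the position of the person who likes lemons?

1

The person who makes pudding is in house 4 (clue 4).
House 5's favorite fruit must be cherries (nothing else left).
The person who makes cake is narrowed to house 1 or 2 or 3; consider each.
Placing it in house 1 and house 3 leads to a contradiction, so it's in house 2.
The person who makes cheesecake is narrowed to house 3 or 5; consider each.
Placing it in house 3 leads to a contradiction, so it's in house 5.
The person who makes donuts is narrowed to house 1 or 3; consider each.
Placing it in house 1 leads to a contradiction, so it's in house 3.
The person who likes peaches is in house 3 (clue 7).
So house 1 gets fudge for dessert.
That leaves lemons as the favorite fruit for house 1.
From clue 1, the person who likes oranges must be in house 4.
The only favorite fruit still possible for house 2 is grapes.
So: house 1 = fudge/lemons, house 2 = cake/grapes, house 3 = donuts/peaches, house 4 = pudding/oranges, house 5 = cheesecake/cherries.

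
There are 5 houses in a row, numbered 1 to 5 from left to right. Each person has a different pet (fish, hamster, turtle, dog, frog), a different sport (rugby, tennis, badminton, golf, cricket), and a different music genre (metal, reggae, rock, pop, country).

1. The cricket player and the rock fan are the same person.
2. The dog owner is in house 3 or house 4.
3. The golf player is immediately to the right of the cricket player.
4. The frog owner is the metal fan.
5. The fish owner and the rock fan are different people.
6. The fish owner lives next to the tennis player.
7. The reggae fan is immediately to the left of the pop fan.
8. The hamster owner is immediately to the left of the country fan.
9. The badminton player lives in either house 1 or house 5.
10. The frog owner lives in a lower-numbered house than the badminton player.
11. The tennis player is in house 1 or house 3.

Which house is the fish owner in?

From clue 10, the badminton player must be in house 5.
So house 5 gets turtle for pet.
The dog owner is narrowed to house 3 or 4; consider each.
Placing it in house 3 leads to a contradiction, so it's in house 4.
So house 2 gets fish for pet.
House 5 music genre: only pop fits.
The reggae fan is in house 4 (clue 7).
House 2 music genre: only country fits.
The hamster owner is in house 1 (clue 8).
House 3's pet must be frog (nothing else left).
The metal fan is in house 3 (clue 4).
House 1 music genre: only rock fits.
From clue 1, the cricket player must be in house 1.
The golf player is in house 2 (clue 3).
The only sport still possible for house 4 is rugby.
The only sport still possible for house 3 is tennis.
So: house 1 = hamster/cricket/rock, house 2 = fish/golf/country, house 3 = frog/tennis/metal, house 4 = dog/rugby/reggae, house 5 = turtle/badminton/pop.

2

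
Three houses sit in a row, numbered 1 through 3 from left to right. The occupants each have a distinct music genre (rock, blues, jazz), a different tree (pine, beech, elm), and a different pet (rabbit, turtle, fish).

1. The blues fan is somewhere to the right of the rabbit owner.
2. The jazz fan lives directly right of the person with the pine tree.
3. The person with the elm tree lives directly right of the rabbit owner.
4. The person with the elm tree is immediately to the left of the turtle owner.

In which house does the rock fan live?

1

By clue 4, the person with the elm tree is in house 2.
From clue 4, the turtle owner must be in house 3.
That leaves rock as the music genre for house 1.
So house 3 gets beech for tree.
Clue 2: the jazz fan is in house 2.
By clue 3, the rabbit owner is in house 1.
The only music genre still possible for house 3 is blues.
That leaves pine as the tree for house 1.
House 2's pet must be fish (nothing else left).
So: house 1 = rock/pine/rabbit, house 2 = jazz/elm/fish, house 3 = blues/beech/turtle.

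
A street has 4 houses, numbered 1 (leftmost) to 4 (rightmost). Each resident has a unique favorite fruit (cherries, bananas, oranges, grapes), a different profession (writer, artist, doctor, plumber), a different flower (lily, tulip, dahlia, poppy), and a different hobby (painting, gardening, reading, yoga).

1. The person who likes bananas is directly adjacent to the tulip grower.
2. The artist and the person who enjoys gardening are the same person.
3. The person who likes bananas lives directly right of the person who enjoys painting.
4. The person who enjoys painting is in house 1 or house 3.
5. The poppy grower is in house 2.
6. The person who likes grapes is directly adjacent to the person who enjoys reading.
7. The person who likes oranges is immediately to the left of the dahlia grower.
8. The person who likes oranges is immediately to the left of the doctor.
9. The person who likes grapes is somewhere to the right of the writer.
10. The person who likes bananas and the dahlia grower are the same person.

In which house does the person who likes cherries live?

Clue 5: the poppy grower is in house 2.
The person who likes bananas is in house 4 (clue 10).
Clue 10: the dahlia grower is in house 4.
That leaves cherries as the favorite fruit for house 1.
From clue 1, the tulip grower must be in house 3.
From clue 3, the person who enjoys painting must be in house 3.
Clue 7: the person who likes oranges is in house 3.
From clue 8, the doctor must be in house 4.
So house 2 gets grapes for favorite fruit.
The only flower still possible for house 1 is lily.
Clue 6 places the person who enjoys reading in house 1.
The writer is in house 1 (clue 9).
So house 2 gets artist for profession.
That leaves plumber as the profession for house 3.
So house 4 gets yoga for hobby.
That leaves gardening as the hobby for house 2.
So: house 1 = cherries/writer/lily/reading, house 2 = grapes/artist/poppy/gardening, house 3 = oranges/plumber/tulip/painting, house 4 = bananas/doctor/dahlia/yoga.

1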